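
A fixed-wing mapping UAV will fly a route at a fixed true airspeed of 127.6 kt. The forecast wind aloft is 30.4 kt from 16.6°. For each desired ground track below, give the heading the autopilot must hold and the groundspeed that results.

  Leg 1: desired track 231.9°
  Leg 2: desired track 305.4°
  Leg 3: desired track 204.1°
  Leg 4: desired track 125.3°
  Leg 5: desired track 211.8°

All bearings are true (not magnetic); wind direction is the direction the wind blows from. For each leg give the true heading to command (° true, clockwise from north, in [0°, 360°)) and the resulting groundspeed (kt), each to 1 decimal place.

Leg 1: desired track 231.9°; wind correction +7.9° → command heading 239.8°, groundspeed 151.2 kt
Leg 2: desired track 305.4°; wind correction +13.0° → command heading 318.4°, groundspeed 114.5 kt
Leg 3: desired track 204.1°; wind correction +1.8° → command heading 205.9°, groundspeed 157.7 kt
Leg 4: desired track 125.3°; wind correction -13.0° → command heading 112.3°, groundspeed 134.1 kt
Leg 5: desired track 211.8°; wind correction +3.6° → command heading 215.4°, groundspeed 156.7 kt

Leg 1: heading=239.8°, groundspeed=151.2 kt
Leg 2: heading=318.4°, groundspeed=114.5 kt
Leg 3: heading=205.9°, groundspeed=157.7 kt
Leg 4: heading=112.3°, groundspeed=134.1 kt
Leg 5: heading=215.4°, groundspeed=156.7 kt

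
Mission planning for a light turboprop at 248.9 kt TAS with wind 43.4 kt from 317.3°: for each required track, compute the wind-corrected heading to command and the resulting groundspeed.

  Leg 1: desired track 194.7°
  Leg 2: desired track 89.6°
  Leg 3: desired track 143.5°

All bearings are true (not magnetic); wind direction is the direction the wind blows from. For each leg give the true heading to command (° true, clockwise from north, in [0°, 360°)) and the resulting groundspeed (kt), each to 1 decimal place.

Leg 1: desired track 194.7°; wind correction +8.4° → command heading 203.1°, groundspeed 269.6 kt
Leg 2: desired track 89.6°; wind correction -7.4° → command heading 82.2°, groundspeed 276.0 kt
Leg 3: desired track 143.5°; wind correction +1.1° → command heading 144.6°, groundspeed 292.0 kt

Leg 1: heading=203.1°, groundspeed=269.6 kt
Leg 2: heading=82.2°, groundspeed=276.0 kt
Leg 3: heading=144.6°, groundspeed=292.0 kt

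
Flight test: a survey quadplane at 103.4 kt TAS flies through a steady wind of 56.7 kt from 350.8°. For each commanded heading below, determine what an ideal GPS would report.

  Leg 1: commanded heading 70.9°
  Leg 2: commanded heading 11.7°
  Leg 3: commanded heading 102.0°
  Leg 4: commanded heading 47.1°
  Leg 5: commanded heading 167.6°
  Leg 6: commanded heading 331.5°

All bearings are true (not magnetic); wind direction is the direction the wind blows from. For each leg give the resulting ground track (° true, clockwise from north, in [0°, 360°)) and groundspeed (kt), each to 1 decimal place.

Leg 1: heading 70.9°; drift +30.8° → track 101.7°, groundspeed 109.0 kt
Leg 2: heading 11.7°; drift +21.9° → track 33.6°, groundspeed 54.3 kt
Leg 3: heading 102.0°; drift +23.1° → track 125.1°, groundspeed 134.7 kt
Leg 4: heading 47.1°; drift +33.3° → track 80.4°, groundspeed 86.0 kt
Leg 5: heading 167.6°; drift +1.1° → track 168.7°, groundspeed 160.0 kt
Leg 6: heading 331.5°; drift -20.6° → track 310.9°, groundspeed 53.3 kt

Leg 1: track=101.7°, groundspeed=109.0 kt
Leg 2: track=33.6°, groundspeed=54.3 kt
Leg 3: track=125.1°, groundspeed=134.7 kt
Leg 4: track=80.4°, groundspeed=86.0 kt
Leg 5: track=168.7°, groundspeed=160.0 kt
Leg 6: track=310.9°, groundspeed=53.3 kt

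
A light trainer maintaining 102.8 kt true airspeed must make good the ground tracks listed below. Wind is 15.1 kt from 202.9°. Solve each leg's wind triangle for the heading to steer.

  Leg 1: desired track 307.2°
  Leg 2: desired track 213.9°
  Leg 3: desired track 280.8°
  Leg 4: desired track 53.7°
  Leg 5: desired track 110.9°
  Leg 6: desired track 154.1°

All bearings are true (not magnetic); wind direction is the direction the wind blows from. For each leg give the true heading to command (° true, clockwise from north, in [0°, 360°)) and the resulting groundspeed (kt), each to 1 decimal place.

Leg 1: desired track 307.2°; wind correction -8.2° → command heading 299.0°, groundspeed 105.5 kt
Leg 2: desired track 213.9°; wind correction -1.6° → command heading 212.3°, groundspeed 87.9 kt
Leg 3: desired track 280.8°; wind correction -8.3° → command heading 272.5°, groundspeed 98.6 kt
Leg 4: desired track 53.7°; wind correction +4.3° → command heading 58.0°, groundspeed 115.5 kt
Leg 5: desired track 110.9°; wind correction +8.4° → command heading 119.3°, groundspeed 102.2 kt
Leg 6: desired track 154.1°; wind correction +6.3° → command heading 160.4°, groundspeed 92.2 kt

Leg 1: heading=299.0°, groundspeed=105.5 kt
Leg 2: heading=212.3°, groundspeed=87.9 kt
Leg 3: heading=272.5°, groundspeed=98.6 kt
Leg 4: heading=58.0°, groundspeed=115.5 kt
Leg 5: heading=119.3°, groundspeed=102.2 kt
Leg 6: heading=160.4°, groundspeed=92.2 kt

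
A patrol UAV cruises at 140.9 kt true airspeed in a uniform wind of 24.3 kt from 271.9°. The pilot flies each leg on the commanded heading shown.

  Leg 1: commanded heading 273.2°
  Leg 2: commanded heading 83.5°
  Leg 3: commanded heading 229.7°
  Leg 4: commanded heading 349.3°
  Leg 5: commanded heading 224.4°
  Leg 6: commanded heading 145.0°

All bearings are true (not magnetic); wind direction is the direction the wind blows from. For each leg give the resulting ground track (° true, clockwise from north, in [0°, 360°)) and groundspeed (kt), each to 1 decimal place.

Leg 1: heading 273.2°; drift +0.3° → track 273.5°, groundspeed 116.6 kt
Leg 2: heading 83.5°; drift +1.2° → track 84.7°, groundspeed 165.0 kt
Leg 3: heading 229.7°; drift -7.6° → track 222.1°, groundspeed 124.0 kt
Leg 4: heading 349.3°; drift +9.9° → track 359.2°, groundspeed 137.7 kt
Leg 5: heading 224.4°; drift -8.2° → track 216.2°, groundspeed 125.8 kt
Leg 6: heading 145.0°; drift -7.1° → track 137.9°, groundspeed 156.7 kt

Leg 1: track=273.5°, groundspeed=116.6 kt
Leg 2: track=84.7°, groundspeed=165.0 kt
Leg 3: track=222.1°, groundspeed=124.0 kt
Leg 4: track=359.2°, groundspeed=137.7 kt
Leg 5: track=216.2°, groundspeed=125.8 kt
Leg 6: track=137.9°, groundspeed=156.7 kt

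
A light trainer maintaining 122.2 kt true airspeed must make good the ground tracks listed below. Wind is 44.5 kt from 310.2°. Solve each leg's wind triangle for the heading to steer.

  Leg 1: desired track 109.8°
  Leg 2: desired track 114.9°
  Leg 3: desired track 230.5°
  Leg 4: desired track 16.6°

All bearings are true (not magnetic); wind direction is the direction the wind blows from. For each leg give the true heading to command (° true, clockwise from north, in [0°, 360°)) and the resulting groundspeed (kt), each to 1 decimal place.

Leg 1: heading=102.5°, groundspeed=162.9 kt
Leg 2: heading=109.4°, groundspeed=164.6 kt
Leg 3: heading=251.5°, groundspeed=106.1 kt
Leg 4: heading=357.1°, groundspeed=97.4 kt

Leg 1: desired track 109.8°; wind correction -7.3° → command heading 102.5°, groundspeed 162.9 kt
Leg 2: desired track 114.9°; wind correction -5.5° → command heading 109.4°, groundspeed 164.6 kt
Leg 3: desired track 230.5°; wind correction +21.0° → command heading 251.5°, groundspeed 106.1 kt
Leg 4: desired track 16.6°; wind correction -19.5° → command heading 357.1°, groundspeed 97.4 kt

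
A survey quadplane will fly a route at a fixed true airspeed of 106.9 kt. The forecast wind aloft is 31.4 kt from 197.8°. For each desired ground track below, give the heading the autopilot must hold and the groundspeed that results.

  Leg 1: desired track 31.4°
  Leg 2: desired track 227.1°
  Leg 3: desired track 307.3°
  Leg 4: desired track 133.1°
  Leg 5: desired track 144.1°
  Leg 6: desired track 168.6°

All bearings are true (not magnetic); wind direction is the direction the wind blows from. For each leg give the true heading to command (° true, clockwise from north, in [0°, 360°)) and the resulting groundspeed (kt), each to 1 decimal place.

Leg 1: desired track 31.4°; wind correction +4.0° → command heading 35.4°, groundspeed 137.2 kt
Leg 2: desired track 227.1°; wind correction -8.3° → command heading 218.8°, groundspeed 78.4 kt
Leg 3: desired track 307.3°; wind correction -16.1° → command heading 291.2°, groundspeed 113.2 kt
Leg 4: desired track 133.1°; wind correction +15.4° → command heading 148.5°, groundspeed 89.6 kt
Leg 5: desired track 144.1°; wind correction +13.7° → command heading 157.8°, groundspeed 85.3 kt
Leg 6: desired track 168.6°; wind correction +8.2° → command heading 176.8°, groundspeed 78.4 kt

Leg 1: heading=35.4°, groundspeed=137.2 kt
Leg 2: heading=218.8°, groundspeed=78.4 kt
Leg 3: heading=291.2°, groundspeed=113.2 kt
Leg 4: heading=148.5°, groundspeed=89.6 kt
Leg 5: heading=157.8°, groundspeed=85.3 kt
Leg 6: heading=176.8°, groundspeed=78.4 kt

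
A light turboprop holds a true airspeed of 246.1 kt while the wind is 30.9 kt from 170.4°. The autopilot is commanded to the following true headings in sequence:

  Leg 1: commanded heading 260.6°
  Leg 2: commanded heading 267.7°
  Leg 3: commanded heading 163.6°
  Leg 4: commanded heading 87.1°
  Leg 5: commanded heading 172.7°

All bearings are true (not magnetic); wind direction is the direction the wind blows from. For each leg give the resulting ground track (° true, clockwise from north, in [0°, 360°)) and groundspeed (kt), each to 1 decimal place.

Leg 1: heading 260.6°; drift +7.2° → track 267.8°, groundspeed 248.1 kt
Leg 2: heading 267.7°; drift +7.0° → track 274.7°, groundspeed 251.9 kt
Leg 3: heading 163.6°; drift -1.0° → track 162.6°, groundspeed 215.4 kt
Leg 4: heading 87.1°; drift -7.2° → track 79.9°, groundspeed 244.4 kt
Leg 5: heading 172.7°; drift +0.3° → track 173.0°, groundspeed 215.2 kt

Leg 1: track=267.8°, groundspeed=248.1 kt
Leg 2: track=274.7°, groundspeed=251.9 kt
Leg 3: track=162.6°, groundspeed=215.4 kt
Leg 4: track=79.9°, groundspeed=244.4 kt
Leg 5: track=173.0°, groundspeed=215.2 kt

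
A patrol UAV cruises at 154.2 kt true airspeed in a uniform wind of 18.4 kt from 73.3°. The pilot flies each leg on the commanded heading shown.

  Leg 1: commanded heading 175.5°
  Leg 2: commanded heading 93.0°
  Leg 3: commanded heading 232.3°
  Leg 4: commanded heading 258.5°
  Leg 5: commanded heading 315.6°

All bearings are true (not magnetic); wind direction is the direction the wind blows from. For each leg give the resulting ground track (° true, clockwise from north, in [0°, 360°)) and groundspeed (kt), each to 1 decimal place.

Leg 1: heading 175.5°; drift +6.5° → track 182.0°, groundspeed 159.1 kt
Leg 2: heading 93.0°; drift +2.6° → track 95.6°, groundspeed 137.0 kt
Leg 3: heading 232.3°; drift +2.2° → track 234.5°, groundspeed 171.5 kt
Leg 4: heading 258.5°; drift -0.6° → track 257.9°, groundspeed 172.5 kt
Leg 5: heading 315.6°; drift -5.7° → track 309.9°, groundspeed 163.6 kt

Leg 1: track=182.0°, groundspeed=159.1 kt
Leg 2: track=95.6°, groundspeed=137.0 kt
Leg 3: track=234.5°, groundspeed=171.5 kt
Leg 4: track=257.9°, groundspeed=172.5 kt
Leg 5: track=309.9°, groundspeed=163.6 kt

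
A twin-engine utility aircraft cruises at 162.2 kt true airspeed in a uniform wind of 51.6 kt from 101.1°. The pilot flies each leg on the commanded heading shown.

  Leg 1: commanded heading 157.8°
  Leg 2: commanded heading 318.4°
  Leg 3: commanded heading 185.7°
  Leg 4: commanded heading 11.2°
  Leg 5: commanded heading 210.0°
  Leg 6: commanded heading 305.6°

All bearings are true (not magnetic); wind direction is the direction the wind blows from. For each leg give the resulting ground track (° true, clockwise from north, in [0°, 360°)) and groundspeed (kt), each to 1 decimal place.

Leg 1: track=175.7°, groundspeed=140.6 kt
Leg 2: track=309.7°, groundspeed=205.6 kt
Leg 3: track=203.8°, groundspeed=165.5 kt
Leg 4: track=353.5°, groundspeed=170.1 kt
Leg 5: track=225.3°, groundspeed=185.5 kt
Leg 6: track=299.8°, groundspeed=210.2 kt

Leg 1: heading 157.8°; drift +17.9° → track 175.7°, groundspeed 140.6 kt
Leg 2: heading 318.4°; drift -8.7° → track 309.7°, groundspeed 205.6 kt
Leg 3: heading 185.7°; drift +18.1° → track 203.8°, groundspeed 165.5 kt
Leg 4: heading 11.2°; drift -17.7° → track 353.5°, groundspeed 170.1 kt
Leg 5: heading 210.0°; drift +15.3° → track 225.3°, groundspeed 185.5 kt
Leg 6: heading 305.6°; drift -5.8° → track 299.8°, groundspeed 210.2 kt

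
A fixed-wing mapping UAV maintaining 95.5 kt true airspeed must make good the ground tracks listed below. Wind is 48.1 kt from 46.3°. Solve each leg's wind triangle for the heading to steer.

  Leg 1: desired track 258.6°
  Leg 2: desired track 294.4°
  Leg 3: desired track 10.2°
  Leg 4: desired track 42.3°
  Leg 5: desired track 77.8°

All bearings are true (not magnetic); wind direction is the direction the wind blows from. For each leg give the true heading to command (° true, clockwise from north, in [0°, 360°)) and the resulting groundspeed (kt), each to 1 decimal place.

Leg 1: heading=274.2°, groundspeed=132.6 kt
Leg 2: heading=322.3°, groundspeed=102.4 kt
Leg 3: heading=27.5°, groundspeed=52.3 kt
Leg 4: heading=44.3°, groundspeed=47.5 kt
Leg 5: heading=62.5°, groundspeed=51.1 kt

Leg 1: desired track 258.6°; wind correction +15.6° → command heading 274.2°, groundspeed 132.6 kt
Leg 2: desired track 294.4°; wind correction +27.9° → command heading 322.3°, groundspeed 102.4 kt
Leg 3: desired track 10.2°; wind correction +17.3° → command heading 27.5°, groundspeed 52.3 kt
Leg 4: desired track 42.3°; wind correction +2.0° → command heading 44.3°, groundspeed 47.5 kt
Leg 5: desired track 77.8°; wind correction -15.3° → command heading 62.5°, groundspeed 51.1 kt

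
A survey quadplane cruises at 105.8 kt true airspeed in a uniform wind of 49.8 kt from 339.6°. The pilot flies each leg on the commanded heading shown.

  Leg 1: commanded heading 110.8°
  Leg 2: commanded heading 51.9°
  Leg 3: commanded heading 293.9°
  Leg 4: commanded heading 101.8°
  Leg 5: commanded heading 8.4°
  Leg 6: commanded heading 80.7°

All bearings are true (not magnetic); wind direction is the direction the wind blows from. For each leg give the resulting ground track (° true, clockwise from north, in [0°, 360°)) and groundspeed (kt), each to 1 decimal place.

Leg 1: track=125.9°, groundspeed=143.6 kt
Leg 2: track=79.5°, groundspeed=102.3 kt
Leg 3: track=267.2°, groundspeed=79.5 kt
Leg 4: track=119.5°, groundspeed=138.9 kt
Leg 5: track=29.5°, groundspeed=66.6 kt
Leg 6: track=103.7°, groundspeed=125.3 kt

Leg 1: heading 110.8°; drift +15.1° → track 125.9°, groundspeed 143.6 kt
Leg 2: heading 51.9°; drift +27.6° → track 79.5°, groundspeed 102.3 kt
Leg 3: heading 293.9°; drift -26.7° → track 267.2°, groundspeed 79.5 kt
Leg 4: heading 101.8°; drift +17.7° → track 119.5°, groundspeed 138.9 kt
Leg 5: heading 8.4°; drift +21.1° → track 29.5°, groundspeed 66.6 kt
Leg 6: heading 80.7°; drift +23.0° → track 103.7°, groundspeed 125.3 kt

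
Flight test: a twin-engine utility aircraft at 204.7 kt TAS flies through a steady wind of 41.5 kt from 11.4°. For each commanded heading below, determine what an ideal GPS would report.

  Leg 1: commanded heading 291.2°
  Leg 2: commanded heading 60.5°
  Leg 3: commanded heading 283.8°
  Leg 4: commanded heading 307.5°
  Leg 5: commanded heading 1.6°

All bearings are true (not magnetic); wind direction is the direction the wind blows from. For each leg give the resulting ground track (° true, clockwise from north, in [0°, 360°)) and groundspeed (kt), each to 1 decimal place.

Leg 1: track=279.5°, groundspeed=201.8 kt
Leg 2: track=70.5°, groundspeed=180.3 kt
Leg 3: track=272.3°, groundspeed=207.2 kt
Leg 4: track=296.2°, groundspeed=190.1 kt
Leg 5: track=359.1°, groundspeed=164.0 kt

Leg 1: heading 291.2°; drift -11.7° → track 279.5°, groundspeed 201.8 kt
Leg 2: heading 60.5°; drift +10.0° → track 70.5°, groundspeed 180.3 kt
Leg 3: heading 283.8°; drift -11.5° → track 272.3°, groundspeed 207.2 kt
Leg 4: heading 307.5°; drift -11.3° → track 296.2°, groundspeed 190.1 kt
Leg 5: heading 1.6°; drift -2.5° → track 359.1°, groundspeed 164.0 kt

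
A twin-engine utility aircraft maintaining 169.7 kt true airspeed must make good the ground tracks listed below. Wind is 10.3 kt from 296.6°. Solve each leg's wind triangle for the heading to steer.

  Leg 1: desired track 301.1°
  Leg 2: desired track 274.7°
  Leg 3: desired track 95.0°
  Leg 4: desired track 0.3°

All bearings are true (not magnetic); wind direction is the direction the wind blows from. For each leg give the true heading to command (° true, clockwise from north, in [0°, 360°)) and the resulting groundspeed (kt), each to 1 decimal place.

Leg 1: heading=300.8°, groundspeed=159.4 kt
Leg 2: heading=276.0°, groundspeed=160.1 kt
Leg 3: heading=93.7°, groundspeed=179.2 kt
Leg 4: heading=357.2°, groundspeed=164.9 kt

Leg 1: desired track 301.1°; wind correction -0.3° → command heading 300.8°, groundspeed 159.4 kt
Leg 2: desired track 274.7°; wind correction +1.3° → command heading 276.0°, groundspeed 160.1 kt
Leg 3: desired track 95.0°; wind correction -1.3° → command heading 93.7°, groundspeed 179.2 kt
Leg 4: desired track 0.3°; wind correction -3.1° → command heading 357.2°, groundspeed 164.9 kt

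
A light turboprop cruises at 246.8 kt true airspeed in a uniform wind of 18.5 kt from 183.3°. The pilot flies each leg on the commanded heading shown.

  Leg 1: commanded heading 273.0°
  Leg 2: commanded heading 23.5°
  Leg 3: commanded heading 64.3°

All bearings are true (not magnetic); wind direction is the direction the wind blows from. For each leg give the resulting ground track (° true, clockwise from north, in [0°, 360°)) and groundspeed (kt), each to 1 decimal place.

Leg 1: heading 273.0°; drift +4.3° → track 277.3°, groundspeed 247.4 kt
Leg 2: heading 23.5°; drift -1.4° → track 22.1°, groundspeed 264.2 kt
Leg 3: heading 64.3°; drift -3.6° → track 60.7°, groundspeed 256.3 kt

Leg 1: track=277.3°, groundspeed=247.4 kt
Leg 2: track=22.1°, groundspeed=264.2 kt
Leg 3: track=60.7°, groundspeed=256.3 kt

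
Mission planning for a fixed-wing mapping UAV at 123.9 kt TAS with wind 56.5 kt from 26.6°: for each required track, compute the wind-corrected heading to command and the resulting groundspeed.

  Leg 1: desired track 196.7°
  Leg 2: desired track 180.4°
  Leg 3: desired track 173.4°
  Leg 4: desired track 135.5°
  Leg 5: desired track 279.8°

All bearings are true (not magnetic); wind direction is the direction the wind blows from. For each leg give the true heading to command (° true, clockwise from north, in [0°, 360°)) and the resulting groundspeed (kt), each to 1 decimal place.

Leg 1: heading=192.2°, groundspeed=179.2 kt
Leg 2: heading=168.8°, groundspeed=172.1 kt
Leg 3: heading=158.9°, groundspeed=167.3 kt
Leg 4: heading=109.9°, groundspeed=130.1 kt
Leg 5: heading=305.7°, groundspeed=127.8 kt

Leg 1: desired track 196.7°; wind correction -4.5° → command heading 192.2°, groundspeed 179.2 kt
Leg 2: desired track 180.4°; wind correction -11.6° → command heading 168.8°, groundspeed 172.1 kt
Leg 3: desired track 173.4°; wind correction -14.5° → command heading 158.9°, groundspeed 167.3 kt
Leg 4: desired track 135.5°; wind correction -25.6° → command heading 109.9°, groundspeed 130.1 kt
Leg 5: desired track 279.8°; wind correction +25.9° → command heading 305.7°, groundspeed 127.8 kt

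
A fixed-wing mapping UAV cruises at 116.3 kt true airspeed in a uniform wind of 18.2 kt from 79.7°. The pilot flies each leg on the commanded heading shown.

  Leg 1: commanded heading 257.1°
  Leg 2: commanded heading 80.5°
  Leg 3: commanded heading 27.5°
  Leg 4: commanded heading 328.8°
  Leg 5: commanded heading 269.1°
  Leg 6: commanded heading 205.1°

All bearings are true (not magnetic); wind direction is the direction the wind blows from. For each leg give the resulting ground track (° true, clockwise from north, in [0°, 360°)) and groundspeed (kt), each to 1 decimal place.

Leg 1: track=257.5°, groundspeed=134.5 kt
Leg 2: track=80.6°, groundspeed=98.1 kt
Leg 3: track=19.7°, groundspeed=106.1 kt
Leg 4: track=320.9°, groundspeed=124.0 kt
Leg 5: track=267.8°, groundspeed=134.3 kt
Leg 6: track=211.8°, groundspeed=127.7 kt

Leg 1: heading 257.1°; drift +0.4° → track 257.5°, groundspeed 134.5 kt
Leg 2: heading 80.5°; drift +0.1° → track 80.6°, groundspeed 98.1 kt
Leg 3: heading 27.5°; drift -7.8° → track 19.7°, groundspeed 106.1 kt
Leg 4: heading 328.8°; drift -7.9° → track 320.9°, groundspeed 124.0 kt
Leg 5: heading 269.1°; drift -1.3° → track 267.8°, groundspeed 134.3 kt
Leg 6: heading 205.1°; drift +6.7° → track 211.8°, groundspeed 127.7 kt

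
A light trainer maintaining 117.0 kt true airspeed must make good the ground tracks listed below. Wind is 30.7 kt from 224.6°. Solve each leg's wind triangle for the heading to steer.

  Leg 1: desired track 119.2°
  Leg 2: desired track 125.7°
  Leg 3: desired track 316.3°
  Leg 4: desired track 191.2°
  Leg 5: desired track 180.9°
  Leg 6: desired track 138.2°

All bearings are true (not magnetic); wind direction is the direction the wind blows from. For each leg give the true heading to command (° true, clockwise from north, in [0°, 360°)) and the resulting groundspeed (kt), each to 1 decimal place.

Leg 1: desired track 119.2°; wind correction +14.7° → command heading 133.9°, groundspeed 121.3 kt
Leg 2: desired track 125.7°; wind correction +15.0° → command heading 140.7°, groundspeed 117.7 kt
Leg 3: desired track 316.3°; wind correction -15.2° → command heading 301.1°, groundspeed 113.8 kt
Leg 4: desired track 191.2°; wind correction +8.3° → command heading 199.5°, groundspeed 90.1 kt
Leg 5: desired track 180.9°; wind correction +10.4° → command heading 191.3°, groundspeed 92.9 kt
Leg 6: desired track 138.2°; wind correction +15.2° → command heading 153.4°, groundspeed 111.0 kt

Leg 1: heading=133.9°, groundspeed=121.3 kt
Leg 2: heading=140.7°, groundspeed=117.7 kt
Leg 3: heading=301.1°, groundspeed=113.8 kt
Leg 4: heading=199.5°, groundspeed=90.1 kt
Leg 5: heading=191.3°, groundspeed=92.9 kt
Leg 6: heading=153.4°, groundspeed=111.0 kt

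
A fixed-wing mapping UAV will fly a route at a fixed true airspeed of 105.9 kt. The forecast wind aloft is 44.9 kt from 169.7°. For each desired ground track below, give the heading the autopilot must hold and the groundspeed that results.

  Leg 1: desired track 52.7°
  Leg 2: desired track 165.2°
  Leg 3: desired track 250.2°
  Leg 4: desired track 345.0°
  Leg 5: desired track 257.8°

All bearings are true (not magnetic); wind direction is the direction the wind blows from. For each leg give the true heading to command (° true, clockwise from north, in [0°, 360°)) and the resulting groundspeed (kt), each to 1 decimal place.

Leg 1: heading=74.9°, groundspeed=118.4 kt
Leg 2: heading=167.1°, groundspeed=61.1 kt
Leg 3: heading=225.5°, groundspeed=88.8 kt
Leg 4: heading=343.0°, groundspeed=150.6 kt
Leg 5: heading=232.7°, groundspeed=94.4 kt

Leg 1: desired track 52.7°; wind correction +22.2° → command heading 74.9°, groundspeed 118.4 kt
Leg 2: desired track 165.2°; wind correction +1.9° → command heading 167.1°, groundspeed 61.1 kt
Leg 3: desired track 250.2°; wind correction -24.7° → command heading 225.5°, groundspeed 88.8 kt
Leg 4: desired track 345.0°; wind correction -2.0° → command heading 343.0°, groundspeed 150.6 kt
Leg 5: desired track 257.8°; wind correction -25.1° → command heading 232.7°, groundspeed 94.4 kt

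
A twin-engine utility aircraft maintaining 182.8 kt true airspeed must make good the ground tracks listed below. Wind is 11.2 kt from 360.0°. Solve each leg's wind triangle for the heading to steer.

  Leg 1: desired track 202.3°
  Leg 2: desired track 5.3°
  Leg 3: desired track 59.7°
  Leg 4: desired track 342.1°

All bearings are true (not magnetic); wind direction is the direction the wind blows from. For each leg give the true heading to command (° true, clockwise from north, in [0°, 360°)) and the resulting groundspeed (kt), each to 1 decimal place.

Leg 1: desired track 202.3°; wind correction +1.3° → command heading 203.6°, groundspeed 193.1 kt
Leg 2: desired track 5.3°; wind correction -0.3° → command heading 5.0°, groundspeed 171.6 kt
Leg 3: desired track 59.7°; wind correction -3.0° → command heading 56.7°, groundspeed 176.9 kt
Leg 4: desired track 342.1°; wind correction +1.1° → command heading 343.2°, groundspeed 172.1 kt

Leg 1: heading=203.6°, groundspeed=193.1 kt
Leg 2: heading=5.0°, groundspeed=171.6 kt
Leg 3: heading=56.7°, groundspeed=176.9 kt
Leg 4: heading=343.2°, groundspeed=172.1 kt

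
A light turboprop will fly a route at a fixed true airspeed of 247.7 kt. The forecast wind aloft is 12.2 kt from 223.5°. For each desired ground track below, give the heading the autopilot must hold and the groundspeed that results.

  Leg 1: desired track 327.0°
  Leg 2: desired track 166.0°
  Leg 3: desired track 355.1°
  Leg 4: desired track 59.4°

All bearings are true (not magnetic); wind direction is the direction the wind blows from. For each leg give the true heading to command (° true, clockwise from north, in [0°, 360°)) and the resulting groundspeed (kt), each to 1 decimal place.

Leg 1: heading=324.3°, groundspeed=250.3 kt
Leg 2: heading=168.4°, groundspeed=240.9 kt
Leg 3: heading=353.0°, groundspeed=255.6 kt
Leg 4: heading=60.2°, groundspeed=259.4 kt

Leg 1: desired track 327.0°; wind correction -2.7° → command heading 324.3°, groundspeed 250.3 kt
Leg 2: desired track 166.0°; wind correction +2.4° → command heading 168.4°, groundspeed 240.9 kt
Leg 3: desired track 355.1°; wind correction -2.1° → command heading 353.0°, groundspeed 255.6 kt
Leg 4: desired track 59.4°; wind correction +0.8° → command heading 60.2°, groundspeed 259.4 kt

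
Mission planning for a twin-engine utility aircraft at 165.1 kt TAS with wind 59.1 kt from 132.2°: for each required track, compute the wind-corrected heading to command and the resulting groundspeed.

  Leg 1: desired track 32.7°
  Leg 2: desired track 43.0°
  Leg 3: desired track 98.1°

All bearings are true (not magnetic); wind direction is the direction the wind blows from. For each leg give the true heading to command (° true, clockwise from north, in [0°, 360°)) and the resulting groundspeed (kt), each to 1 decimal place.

Leg 1: heading=53.4°, groundspeed=164.2 kt
Leg 2: heading=64.0°, groundspeed=153.3 kt
Leg 3: heading=109.7°, groundspeed=112.8 kt

Leg 1: desired track 32.7°; wind correction +20.7° → command heading 53.4°, groundspeed 164.2 kt
Leg 2: desired track 43.0°; wind correction +21.0° → command heading 64.0°, groundspeed 153.3 kt
Leg 3: desired track 98.1°; wind correction +11.6° → command heading 109.7°, groundspeed 112.8 kt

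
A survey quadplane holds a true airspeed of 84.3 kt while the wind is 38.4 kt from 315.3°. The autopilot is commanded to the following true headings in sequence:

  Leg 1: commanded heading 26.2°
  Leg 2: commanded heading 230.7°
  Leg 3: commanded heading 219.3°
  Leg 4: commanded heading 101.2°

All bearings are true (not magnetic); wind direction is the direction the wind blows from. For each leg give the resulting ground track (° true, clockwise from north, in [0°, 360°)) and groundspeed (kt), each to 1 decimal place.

Leg 1: heading 26.2°; drift +26.8° → track 53.0°, groundspeed 80.4 kt
Leg 2: heading 230.7°; drift -25.4° → track 205.3°, groundspeed 89.3 kt
Leg 3: heading 219.3°; drift -23.4° → track 195.9°, groundspeed 96.2 kt
Leg 4: heading 101.2°; drift +10.5° → track 111.7°, groundspeed 118.1 kt

Leg 1: track=53.0°, groundspeed=80.4 kt
Leg 2: track=205.3°, groundspeed=89.3 kt
Leg 3: track=195.9°, groundspeed=96.2 kt
Leg 4: track=111.7°, groundspeed=118.1 kt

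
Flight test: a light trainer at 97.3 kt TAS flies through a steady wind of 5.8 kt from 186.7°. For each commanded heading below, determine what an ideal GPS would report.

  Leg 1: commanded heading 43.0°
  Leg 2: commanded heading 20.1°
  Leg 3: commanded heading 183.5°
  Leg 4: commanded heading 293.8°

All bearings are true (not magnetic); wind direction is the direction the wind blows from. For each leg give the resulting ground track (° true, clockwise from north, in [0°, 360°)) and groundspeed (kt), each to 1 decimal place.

Leg 1: track=41.1°, groundspeed=102.0 kt
Leg 2: track=19.4°, groundspeed=103.0 kt
Leg 3: track=183.3°, groundspeed=91.5 kt
Leg 4: track=297.0°, groundspeed=99.2 kt

Leg 1: heading 43.0°; drift -1.9° → track 41.1°, groundspeed 102.0 kt
Leg 2: heading 20.1°; drift -0.7° → track 19.4°, groundspeed 103.0 kt
Leg 3: heading 183.5°; drift -0.2° → track 183.3°, groundspeed 91.5 kt
Leg 4: heading 293.8°; drift +3.2° → track 297.0°, groundspeed 99.2 kt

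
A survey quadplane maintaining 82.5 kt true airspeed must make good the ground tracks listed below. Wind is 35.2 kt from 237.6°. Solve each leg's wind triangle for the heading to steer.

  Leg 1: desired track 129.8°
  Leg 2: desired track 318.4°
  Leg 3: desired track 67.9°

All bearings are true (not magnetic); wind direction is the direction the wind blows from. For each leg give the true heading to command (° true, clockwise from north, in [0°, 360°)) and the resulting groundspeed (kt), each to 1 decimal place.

Leg 1: heading=153.8°, groundspeed=86.1 kt
Leg 2: heading=293.5°, groundspeed=69.2 kt
Leg 3: heading=72.3°, groundspeed=116.9 kt

Leg 1: desired track 129.8°; wind correction +24.0° → command heading 153.8°, groundspeed 86.1 kt
Leg 2: desired track 318.4°; wind correction -24.9° → command heading 293.5°, groundspeed 69.2 kt
Leg 3: desired track 67.9°; wind correction +4.4° → command heading 72.3°, groundspeed 116.9 kt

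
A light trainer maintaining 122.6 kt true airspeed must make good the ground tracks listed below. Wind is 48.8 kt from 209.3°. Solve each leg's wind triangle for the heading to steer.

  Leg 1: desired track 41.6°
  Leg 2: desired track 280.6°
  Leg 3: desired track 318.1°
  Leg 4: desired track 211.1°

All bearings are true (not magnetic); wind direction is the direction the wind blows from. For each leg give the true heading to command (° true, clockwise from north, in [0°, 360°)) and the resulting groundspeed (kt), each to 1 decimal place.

Leg 1: desired track 41.6°; wind correction +4.9° → command heading 46.5°, groundspeed 169.8 kt
Leg 2: desired track 280.6°; wind correction -22.1° → command heading 258.5°, groundspeed 97.9 kt
Leg 3: desired track 318.1°; wind correction -22.1° → command heading 296.0°, groundspeed 129.3 kt
Leg 4: desired track 211.1°; wind correction -0.7° → command heading 210.4°, groundspeed 73.8 kt

Leg 1: heading=46.5°, groundspeed=169.8 kt
Leg 2: heading=258.5°, groundspeed=97.9 kt
Leg 3: heading=296.0°, groundspeed=129.3 kt
Leg 4: heading=210.4°, groundspeed=73.8 kt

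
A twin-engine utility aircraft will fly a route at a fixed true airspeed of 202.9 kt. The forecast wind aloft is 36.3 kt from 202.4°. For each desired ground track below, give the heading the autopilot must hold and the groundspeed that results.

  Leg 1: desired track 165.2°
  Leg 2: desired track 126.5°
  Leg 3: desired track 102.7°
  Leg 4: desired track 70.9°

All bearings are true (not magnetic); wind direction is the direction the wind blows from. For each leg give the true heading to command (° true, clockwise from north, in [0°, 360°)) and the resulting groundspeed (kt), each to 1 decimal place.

Leg 1: desired track 165.2°; wind correction +6.2° → command heading 171.4°, groundspeed 172.8 kt
Leg 2: desired track 126.5°; wind correction +10.0° → command heading 136.5°, groundspeed 191.0 kt
Leg 3: desired track 102.7°; wind correction +10.2° → command heading 112.9°, groundspeed 205.8 kt
Leg 4: desired track 70.9°; wind correction +7.7° → command heading 78.6°, groundspeed 225.1 kt

Leg 1: heading=171.4°, groundspeed=172.8 kt
Leg 2: heading=136.5°, groundspeed=191.0 kt
Leg 3: heading=112.9°, groundspeed=205.8 kt
Leg 4: heading=78.6°, groundspeed=225.1 kt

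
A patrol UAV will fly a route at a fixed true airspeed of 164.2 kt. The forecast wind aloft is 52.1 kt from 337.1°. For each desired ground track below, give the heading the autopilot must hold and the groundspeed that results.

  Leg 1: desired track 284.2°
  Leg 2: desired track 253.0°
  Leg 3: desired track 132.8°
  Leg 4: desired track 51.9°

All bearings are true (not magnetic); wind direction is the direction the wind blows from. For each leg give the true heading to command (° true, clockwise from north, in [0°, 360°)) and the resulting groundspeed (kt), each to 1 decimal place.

Leg 1: heading=298.9°, groundspeed=127.4 kt
Leg 2: heading=271.4°, groundspeed=150.5 kt
Leg 3: heading=125.3°, groundspeed=210.3 kt
Leg 4: heading=34.1°, groundspeed=142.7 kt

Leg 1: desired track 284.2°; wind correction +14.7° → command heading 298.9°, groundspeed 127.4 kt
Leg 2: desired track 253.0°; wind correction +18.4° → command heading 271.4°, groundspeed 150.5 kt
Leg 3: desired track 132.8°; wind correction -7.5° → command heading 125.3°, groundspeed 210.3 kt
Leg 4: desired track 51.9°; wind correction -17.8° → command heading 34.1°, groundspeed 142.7 kt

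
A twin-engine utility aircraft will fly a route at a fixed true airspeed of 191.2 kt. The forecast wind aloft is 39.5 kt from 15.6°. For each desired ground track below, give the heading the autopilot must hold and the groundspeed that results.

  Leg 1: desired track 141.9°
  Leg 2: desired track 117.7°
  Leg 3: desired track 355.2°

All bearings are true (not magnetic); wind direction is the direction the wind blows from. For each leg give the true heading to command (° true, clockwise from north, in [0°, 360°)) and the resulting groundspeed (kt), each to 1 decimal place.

Leg 1: heading=132.3°, groundspeed=211.9 kt
Leg 2: heading=106.0°, groundspeed=195.5 kt
Leg 3: heading=359.3°, groundspeed=153.7 kt

Leg 1: desired track 141.9°; wind correction -9.6° → command heading 132.3°, groundspeed 211.9 kt
Leg 2: desired track 117.7°; wind correction -11.7° → command heading 106.0°, groundspeed 195.5 kt
Leg 3: desired track 355.2°; wind correction +4.1° → command heading 359.3°, groundspeed 153.7 kt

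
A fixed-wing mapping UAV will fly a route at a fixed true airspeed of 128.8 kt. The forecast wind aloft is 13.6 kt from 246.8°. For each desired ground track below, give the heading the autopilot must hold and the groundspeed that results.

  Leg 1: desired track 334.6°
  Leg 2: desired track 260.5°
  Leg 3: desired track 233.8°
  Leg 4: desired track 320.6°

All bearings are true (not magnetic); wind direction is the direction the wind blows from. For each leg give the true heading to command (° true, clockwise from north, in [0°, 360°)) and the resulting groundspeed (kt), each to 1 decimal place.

Leg 1: heading=328.5°, groundspeed=127.6 kt
Leg 2: heading=259.1°, groundspeed=115.5 kt
Leg 3: heading=235.2°, groundspeed=115.5 kt
Leg 4: heading=314.8°, groundspeed=124.3 kt

Leg 1: desired track 334.6°; wind correction -6.1° → command heading 328.5°, groundspeed 127.6 kt
Leg 2: desired track 260.5°; wind correction -1.4° → command heading 259.1°, groundspeed 115.5 kt
Leg 3: desired track 233.8°; wind correction +1.4° → command heading 235.2°, groundspeed 115.5 kt
Leg 4: desired track 320.6°; wind correction -5.8° → command heading 314.8°, groundspeed 124.3 kt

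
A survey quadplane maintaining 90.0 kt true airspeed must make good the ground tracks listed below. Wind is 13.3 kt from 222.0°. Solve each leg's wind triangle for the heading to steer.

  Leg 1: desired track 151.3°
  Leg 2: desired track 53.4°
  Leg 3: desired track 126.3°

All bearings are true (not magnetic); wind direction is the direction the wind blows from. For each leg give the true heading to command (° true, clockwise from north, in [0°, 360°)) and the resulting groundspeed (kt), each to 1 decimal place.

Leg 1: heading=159.3°, groundspeed=84.7 kt
Leg 2: heading=55.1°, groundspeed=103.0 kt
Leg 3: heading=134.8°, groundspeed=90.3 kt

Leg 1: desired track 151.3°; wind correction +8.0° → command heading 159.3°, groundspeed 84.7 kt
Leg 2: desired track 53.4°; wind correction +1.7° → command heading 55.1°, groundspeed 103.0 kt
Leg 3: desired track 126.3°; wind correction +8.5° → command heading 134.8°, groundspeed 90.3 kt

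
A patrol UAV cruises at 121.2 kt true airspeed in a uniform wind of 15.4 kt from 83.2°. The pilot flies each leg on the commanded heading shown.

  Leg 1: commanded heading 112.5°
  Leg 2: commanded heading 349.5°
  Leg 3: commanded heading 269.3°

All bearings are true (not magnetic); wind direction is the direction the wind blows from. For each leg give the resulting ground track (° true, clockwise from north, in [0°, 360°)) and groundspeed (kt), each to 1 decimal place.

Leg 1: track=116.5°, groundspeed=108.0 kt
Leg 2: track=342.3°, groundspeed=123.2 kt
Leg 3: track=268.6°, groundspeed=136.5 kt

Leg 1: heading 112.5°; drift +4.0° → track 116.5°, groundspeed 108.0 kt
Leg 2: heading 349.5°; drift -7.2° → track 342.3°, groundspeed 123.2 kt
Leg 3: heading 269.3°; drift -0.7° → track 268.6°, groundspeed 136.5 kt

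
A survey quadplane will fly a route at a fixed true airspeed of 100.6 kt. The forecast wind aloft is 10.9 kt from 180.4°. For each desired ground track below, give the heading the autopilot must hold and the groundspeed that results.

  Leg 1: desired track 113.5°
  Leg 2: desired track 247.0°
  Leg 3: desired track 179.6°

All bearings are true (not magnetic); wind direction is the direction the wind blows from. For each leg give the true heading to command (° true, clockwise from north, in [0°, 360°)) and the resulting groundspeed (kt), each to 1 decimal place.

Leg 1: desired track 113.5°; wind correction +5.7° → command heading 119.2°, groundspeed 95.8 kt
Leg 2: desired track 247.0°; wind correction -5.7° → command heading 241.3°, groundspeed 95.8 kt
Leg 3: desired track 179.6°; wind correction +0.1° → command heading 179.7°, groundspeed 89.7 kt

Leg 1: heading=119.2°, groundspeed=95.8 kt
Leg 2: heading=241.3°, groundspeed=95.8 kt
Leg 3: heading=179.7°, groundspeed=89.7 kt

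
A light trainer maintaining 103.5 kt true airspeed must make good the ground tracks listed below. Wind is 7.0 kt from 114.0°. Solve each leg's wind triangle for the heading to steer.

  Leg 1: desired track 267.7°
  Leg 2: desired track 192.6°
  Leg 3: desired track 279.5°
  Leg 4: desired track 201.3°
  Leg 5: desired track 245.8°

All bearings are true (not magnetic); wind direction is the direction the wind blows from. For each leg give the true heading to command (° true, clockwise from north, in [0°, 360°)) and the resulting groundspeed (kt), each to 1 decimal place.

Leg 1: heading=266.0°, groundspeed=109.7 kt
Leg 2: heading=188.8°, groundspeed=101.9 kt
Leg 3: heading=278.5°, groundspeed=110.3 kt
Leg 4: heading=197.4°, groundspeed=102.9 kt
Leg 5: heading=242.9°, groundspeed=108.0 kt

Leg 1: desired track 267.7°; wind correction -1.7° → command heading 266.0°, groundspeed 109.7 kt
Leg 2: desired track 192.6°; wind correction -3.8° → command heading 188.8°, groundspeed 101.9 kt
Leg 3: desired track 279.5°; wind correction -1.0° → command heading 278.5°, groundspeed 110.3 kt
Leg 4: desired track 201.3°; wind correction -3.9° → command heading 197.4°, groundspeed 102.9 kt
Leg 5: desired track 245.8°; wind correction -2.9° → command heading 242.9°, groundspeed 108.0 kt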